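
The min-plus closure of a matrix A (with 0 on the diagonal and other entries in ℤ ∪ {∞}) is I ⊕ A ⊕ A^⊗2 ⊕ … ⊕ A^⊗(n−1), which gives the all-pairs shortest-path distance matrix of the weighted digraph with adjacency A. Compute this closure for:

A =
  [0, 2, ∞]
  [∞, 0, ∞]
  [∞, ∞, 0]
Closure =
  [0, 2, ∞]
  [∞, 0, ∞]
  [∞, ∞, 0]

This is the Floyd-Warshall all-pairs shortest-path computation. For each intermediate vertex k = 0, 1, …, 2, update dist[i][j] ← min(dist[i][j], dist[i][k] + dist[k][j]). The final matrix gives, for each (i, j), the minimum total weight of any directed path from i to j (possibly empty when i = j).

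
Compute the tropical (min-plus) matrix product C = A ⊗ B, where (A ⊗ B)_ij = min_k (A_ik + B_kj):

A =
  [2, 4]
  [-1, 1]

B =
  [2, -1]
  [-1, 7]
A ⊗ B =
  [3, 1]
  [0, -2]

Apply the min-plus product entry-by-entry:
  C[0][0] = min over k of (A[0][0] + B[0][0] = 2 + 2 = 4, A[0][1] + B[1][0] = 4 + -1 = 3) = 3 (attained at k = 1)
  C[0][1] = min over k of (A[0][0] + B[0][1] = 2 + -1 = 1, A[0][1] + B[1][1] = 4 + 7 = 11) = 1 (attained at k = 0)
  C[1][0] = min over k of (A[1][0] + B[0][0] = -1 + 2 = 1, A[1][1] + B[1][0] = 1 + -1 = 0) = 0 (attained at k = 1)
  C[1][1] = min over k of (A[1][0] + B[0][1] = -1 + -1 = -2, A[1][1] + B[1][1] = 1 + 7 = 8) = -2 (attained at k = 0)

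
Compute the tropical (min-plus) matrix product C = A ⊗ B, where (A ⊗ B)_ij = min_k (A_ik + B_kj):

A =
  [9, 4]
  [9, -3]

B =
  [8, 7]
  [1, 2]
A ⊗ B =
  [5, 6]
  [-2, -1]

Apply the min-plus product entry-by-entry:
  C[0][0] = min over k of (A[0][0] + B[0][0] = 9 + 8 = 17, A[0][1] + B[1][0] = 4 + 1 = 5) = 5 (attained at k = 1)
  C[0][1] = min over k of (A[0][0] + B[0][1] = 9 + 7 = 16, A[0][1] + B[1][1] = 4 + 2 = 6) = 6 (attained at k = 1)
  C[1][0] = min over k of (A[1][0] + B[0][0] = 9 + 8 = 17, A[1][1] + B[1][0] = -3 + 1 = -2) = -2 (attained at k = 1)
  C[1][1] = min over k of (A[1][0] + B[0][1] = 9 + 7 = 16, A[1][1] + B[1][1] = -3 + 2 = -1) = -1 (attained at k = 1)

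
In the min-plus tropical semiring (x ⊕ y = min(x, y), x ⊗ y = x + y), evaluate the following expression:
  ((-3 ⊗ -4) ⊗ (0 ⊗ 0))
((-3 ⊗ -4) ⊗ (0 ⊗ 0)) = -7

Expand innermost to outermost. Recall ⊕ takes the minimum of its arguments and ⊗ takes their sum. Working out the expression ((-3 ⊗ -4) ⊗ (0 ⊗ 0)) gives -7.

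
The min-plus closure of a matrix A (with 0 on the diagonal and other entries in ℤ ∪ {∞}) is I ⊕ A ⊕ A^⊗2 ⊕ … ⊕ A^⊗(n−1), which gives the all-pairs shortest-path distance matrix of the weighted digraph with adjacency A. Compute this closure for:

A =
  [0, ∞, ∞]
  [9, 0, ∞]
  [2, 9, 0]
Closure =
  [0, ∞, ∞]
  [9, 0, ∞]
  [2, 9, 0]

This is the Floyd-Warshall all-pairs shortest-path computation. For each intermediate vertex k = 0, 1, …, 2, update dist[i][j] ← min(dist[i][j], dist[i][k] + dist[k][j]). The final matrix gives, for each (i, j), the minimum total weight of any directed path from i to j (possibly empty when i = j).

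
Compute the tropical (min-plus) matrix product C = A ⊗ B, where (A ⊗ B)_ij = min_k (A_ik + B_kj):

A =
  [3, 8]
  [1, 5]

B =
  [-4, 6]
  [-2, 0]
A ⊗ B =
  [-1, 8]
  [-3, 5]

Apply the min-plus product entry-by-entry:
  C[0][0] = min over k of (A[0][0] + B[0][0] = 3 + -4 = -1, A[0][1] + B[1][0] = 8 + -2 = 6) = -1 (attained at k = 0)
  C[0][1] = min over k of (A[0][0] + B[0][1] = 3 + 6 = 9, A[0][1] + B[1][1] = 8 + 0 = 8) = 8 (attained at k = 1)
  C[1][0] = min over k of (A[1][0] + B[0][0] = 1 + -4 = -3, A[1][1] + B[1][0] = 5 + -2 = 3) = -3 (attained at k = 0)
  C[1][1] = min over k of (A[1][0] + B[0][1] = 1 + 6 = 7, A[1][1] + B[1][1] = 5 + 0 = 5) = 5 (attained at k = 1)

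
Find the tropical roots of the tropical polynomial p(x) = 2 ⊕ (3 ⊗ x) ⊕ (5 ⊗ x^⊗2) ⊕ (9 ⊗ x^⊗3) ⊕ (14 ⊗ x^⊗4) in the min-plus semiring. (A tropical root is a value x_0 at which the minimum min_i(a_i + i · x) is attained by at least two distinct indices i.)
Roots: {-5, -4, -2, -1}

Each tropical root is a break point of the lower envelope of the lines y = a_i + i · x (there are 5 lines, with slopes 0, 1, ..., 4). Only the lines that attain the minimum somewhere contribute to roots; other lines are dominated. Here the surviving (envelope) indices are i = 4, i = 3, i = 2, i = 1, i = 0.
Intersections between consecutive envelope lines give the roots: for adjacent envelope indices i < j the intersection is x = (a_i − a_j) / (j − i). Reading off the sorted break points: {-5, -4, -2, -1}.
Verification: at each break x_0, at least two indices attain the minimum of min_i(a_i + i · x_0).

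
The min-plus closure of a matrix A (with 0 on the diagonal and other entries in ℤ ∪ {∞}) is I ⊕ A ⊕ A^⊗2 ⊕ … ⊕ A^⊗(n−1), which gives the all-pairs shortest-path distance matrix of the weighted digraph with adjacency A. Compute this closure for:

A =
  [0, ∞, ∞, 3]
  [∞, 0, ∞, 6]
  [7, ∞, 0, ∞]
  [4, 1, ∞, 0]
Closure =
  [0, 4, ∞, 3]
  [10, 0, ∞, 6]
  [7, 11, 0, 10]
  [4, 1, ∞, 0]

This is the Floyd-Warshall all-pairs shortest-path computation. For each intermediate vertex k = 0, 1, …, 3, update dist[i][j] ← min(dist[i][j], dist[i][k] + dist[k][j]). The final matrix gives, for each (i, j), the minimum total weight of any directed path from i to j (possibly empty when i = j).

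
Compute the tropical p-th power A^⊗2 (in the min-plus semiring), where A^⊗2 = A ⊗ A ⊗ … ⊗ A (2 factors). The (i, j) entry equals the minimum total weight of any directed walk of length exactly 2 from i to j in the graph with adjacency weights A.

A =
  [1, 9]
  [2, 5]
A^⊗2 =
  [2, 10]
  [3, 10]

Each entry (A^⊗2)_ij equals the minimum over all length-2 walks i = v_0 → v_1 → … → v_2 = j of Σ_t A[v_t][v_{t+1}]. For example, for (i, j) = (0, 1) we minimise over 2 possible intermediate vertex sequences; the minimum is 10, attained along the walk 0 → 0 → 1.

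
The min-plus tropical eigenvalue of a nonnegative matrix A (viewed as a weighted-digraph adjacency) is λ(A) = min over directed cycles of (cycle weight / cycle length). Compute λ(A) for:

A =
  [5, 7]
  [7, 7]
λ(A) = 5

Enumerate directed cycles and compute their means (weight / length). Sample:
  cycle 0 → 0: weight = 5, length = 1, mean = 5/1 ≈ 5.000
  cycle 1 → 1: weight = 7, length = 1, mean = 7/1 ≈ 7.000
  cycle 0 → 1 → 0: weight = 14, length = 2, mean = 14/2 ≈ 7.000
  cycle 1 → 0 → 1: weight = 14, length = 2, mean = 14/2 ≈ 7.000
Minimum mean = 5.000, attained e.g. along the cycle 0 → 0 with weight 5 and length 1. So λ(A) = 5/1 = 5.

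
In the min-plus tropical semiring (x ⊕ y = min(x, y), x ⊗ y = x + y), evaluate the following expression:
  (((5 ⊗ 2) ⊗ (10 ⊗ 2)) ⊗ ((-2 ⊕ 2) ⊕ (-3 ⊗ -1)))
(((5 ⊗ 2) ⊗ (10 ⊗ 2)) ⊗ ((-2 ⊕ 2) ⊕ (-3 ⊗ -1))) = 15

Expand innermost to outermost. Recall ⊕ takes the minimum of its arguments and ⊗ takes their sum. Working out the expression (((5 ⊗ 2) ⊗ (10 ⊗ 2)) ⊗ ((-2 ⊕ 2) ⊕ (-3 ⊗ -1))) gives 15.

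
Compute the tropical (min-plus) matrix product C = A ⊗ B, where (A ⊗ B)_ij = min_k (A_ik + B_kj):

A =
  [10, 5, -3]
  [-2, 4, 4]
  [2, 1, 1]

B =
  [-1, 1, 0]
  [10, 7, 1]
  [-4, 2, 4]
A ⊗ B =
  [-7, -1, 1]
  [-3, -1, -2]
  [-3, 3, 2]

Apply the min-plus product entry-by-entry:
  C[0][0] = min over k of (A[0][0] + B[0][0] = 10 + -1 = 9, A[0][1] + B[1][0] = 5 + 10 = 15, A[0][2] + B[2][0] = -3 + -4 = -7) = -7 (attained at k = 2)
  C[0][1] = min over k of (A[0][0] + B[0][1] = 10 + 1 = 11, A[0][1] + B[1][1] = 5 + 7 = 12, A[0][2] + B[2][1] = -3 + 2 = -1) = -1 (attained at k = 2)
  C[0][2] = min over k of (A[0][0] + B[0][2] = 10 + 0 = 10, A[0][1] + B[1][2] = 5 + 1 = 6, A[0][2] + B[2][2] = -3 + 4 = 1) = 1 (attained at k = 2)
  C[1][0] = min over k of (A[1][0] + B[0][0] = -2 + -1 = -3, A[1][1] + B[1][0] = 4 + 10 = 14, A[1][2] + B[2][0] = 4 + -4 = 0) = -3 (attained at k = 0)
  C[1][1] = min over k of (A[1][0] + B[0][1] = -2 + 1 = -1, A[1][1] + B[1][1] = 4 + 7 = 11, A[1][2] + B[2][1] = 4 + 2 = 6) = -1 (attained at k = 0)
  C[1][2] = min over k of (A[1][0] + B[0][2] = -2 + 0 = -2, A[1][1] + B[1][2] = 4 + 1 = 5, A[1][2] + B[2][2] = 4 + 4 = 8) = -2 (attained at k = 0)
  C[2][0] = min over k of (A[2][0] + B[0][0] = 2 + -1 = 1, A[2][1] + B[1][0] = 1 + 10 = 11, A[2][2] + B[2][0] = 1 + -4 = -3) = -3 (attained at k = 2)
  C[2][1] = min over k of (A[2][0] + B[0][1] = 2 + 1 = 3, A[2][1] + B[1][1] = 1 + 7 = 8, A[2][2] + B[2][1] = 1 + 2 = 3) = 3 (attained at k = 0)
  C[2][2] = min over k of (A[2][0] + B[0][2] = 2 + 0 = 2, A[2][1] + B[1][2] = 1 + 1 = 2, A[2][2] + B[2][2] = 1 + 4 = 5) = 2 (attained at k = 0)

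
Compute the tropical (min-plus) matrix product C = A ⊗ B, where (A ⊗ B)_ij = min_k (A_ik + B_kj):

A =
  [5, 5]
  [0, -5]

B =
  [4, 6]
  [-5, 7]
A ⊗ B =
  [0, 11]
  [-10, 2]

Apply the min-plus product entry-by-entry:
  C[0][0] = min over k of (A[0][0] + B[0][0] = 5 + 4 = 9, A[0][1] + B[1][0] = 5 + -5 = 0) = 0 (attained at k = 1)
  C[0][1] = min over k of (A[0][0] + B[0][1] = 5 + 6 = 11, A[0][1] + B[1][1] = 5 + 7 = 12) = 11 (attained at k = 0)
  C[1][0] = min over k of (A[1][0] + B[0][0] = 0 + 4 = 4, A[1][1] + B[1][0] = -5 + -5 = -10) = -10 (attained at k = 1)
  C[1][1] = min over k of (A[1][0] + B[0][1] = 0 + 6 = 6, A[1][1] + B[1][1] = -5 + 7 = 2) = 2 (attained at k = 1)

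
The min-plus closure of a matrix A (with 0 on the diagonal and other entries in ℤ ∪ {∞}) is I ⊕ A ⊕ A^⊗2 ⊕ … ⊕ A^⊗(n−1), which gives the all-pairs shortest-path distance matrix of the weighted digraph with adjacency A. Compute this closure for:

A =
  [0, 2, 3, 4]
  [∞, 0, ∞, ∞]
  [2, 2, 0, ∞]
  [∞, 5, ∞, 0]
Closure =
  [0, 2, 3, 4]
  [∞, 0, ∞, ∞]
  [2, 2, 0, 6]
  [∞, 5, ∞, 0]

This is the Floyd-Warshall all-pairs shortest-path computation. For each intermediate vertex k = 0, 1, …, 3, update dist[i][j] ← min(dist[i][j], dist[i][k] + dist[k][j]). The final matrix gives, for each (i, j), the minimum total weight of any directed path from i to j (possibly empty when i = j).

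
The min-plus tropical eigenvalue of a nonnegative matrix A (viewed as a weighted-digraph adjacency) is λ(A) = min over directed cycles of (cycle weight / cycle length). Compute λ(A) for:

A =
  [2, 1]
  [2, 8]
λ(A) = 3/2

Enumerate directed cycles and compute their means (weight / length). Sample:
  cycle 0 → 0: weight = 2, length = 1, mean = 2/1 ≈ 2.000
  cycle 1 → 1: weight = 8, length = 1, mean = 8/1 ≈ 8.000
  cycle 0 → 1 → 0: weight = 3, length = 2, mean = 3/2 ≈ 1.500
  cycle 1 → 0 → 1: weight = 3, length = 2, mean = 3/2 ≈ 1.500
Minimum mean = 1.500, attained e.g. along the cycle 0 → 1 → 0 with weight 3 and length 2. So λ(A) = 3/2 = 3/2.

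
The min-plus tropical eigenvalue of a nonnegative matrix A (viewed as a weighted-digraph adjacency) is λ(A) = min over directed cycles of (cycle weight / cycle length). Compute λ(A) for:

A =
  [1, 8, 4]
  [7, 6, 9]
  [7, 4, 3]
λ(A) = 1

Enumerate directed cycles and compute their means (weight / length). Sample:
  cycle 0 → 0: weight = 1, length = 1, mean = 1/1 ≈ 1.000
  cycle 1 → 1: weight = 6, length = 1, mean = 6/1 ≈ 6.000
  cycle 2 → 2: weight = 3, length = 1, mean = 3/1 ≈ 3.000
  cycle 0 → 1 → 0: weight = 15, length = 2, mean = 15/2 ≈ 7.500
  cycle 0 → 2 → 0: weight = 11, length = 2, mean = 11/2 ≈ 5.500
  cycle 1 → 0 → 1: weight = 15, length = 2, mean = 15/2 ≈ 7.500
Minimum mean = 1.000, attained e.g. along the cycle 0 → 0 with weight 1 and length 1. So λ(A) = 1/1 = 1.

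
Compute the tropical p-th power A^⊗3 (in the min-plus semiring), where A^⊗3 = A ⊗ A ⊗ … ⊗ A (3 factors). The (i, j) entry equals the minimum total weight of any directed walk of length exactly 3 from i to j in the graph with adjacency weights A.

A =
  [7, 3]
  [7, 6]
A^⊗3 =
  [16, 13]
  [17, 16]

Each entry (A^⊗3)_ij equals the minimum over all length-3 walks i = v_0 → v_1 → … → v_3 = j of Σ_t A[v_t][v_{t+1}]. For example, for (i, j) = (0, 1) we minimise over 4 possible intermediate vertex sequences; the minimum is 13, attained along the walk 0 → 1 → 0 → 1.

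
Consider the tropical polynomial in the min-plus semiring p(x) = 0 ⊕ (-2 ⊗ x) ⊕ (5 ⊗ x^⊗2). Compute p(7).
p(7) = 0

A tropical monomial a ⊗ x^⊗i evaluates to a + i · x. Evaluating each term at x = 7:
  Term 0 contributes 0 + 0 · 7 = 0
  Term 1 contributes -2 + 1 · 7 = 5
  Term 2 contributes 5 + 2 · 7 = 19
p(7) = ⊕ of these = min[0, 5, 19] = 0.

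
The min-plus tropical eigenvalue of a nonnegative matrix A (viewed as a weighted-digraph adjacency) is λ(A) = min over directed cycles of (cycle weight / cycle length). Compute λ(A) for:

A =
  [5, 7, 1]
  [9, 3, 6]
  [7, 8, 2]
λ(A) = 2

Enumerate directed cycles and compute their means (weight / length). Sample:
  cycle 0 → 0: weight = 5, length = 1, mean = 5/1 ≈ 5.000
  cycle 1 → 1: weight = 3, length = 1, mean = 3/1 ≈ 3.000
  cycle 2 → 2: weight = 2, length = 1, mean = 2/1 ≈ 2.000
  cycle 0 → 1 → 0: weight = 16, length = 2, mean = 16/2 ≈ 8.000
  cycle 0 → 2 → 0: weight = 8, length = 2, mean = 8/2 ≈ 4.000
  cycle 1 → 0 → 1: weight = 16, length = 2, mean = 16/2 ≈ 8.000
Minimum mean = 2.000, attained e.g. along the cycle 2 → 2 with weight 2 and length 1. So λ(A) = 2/1 = 2.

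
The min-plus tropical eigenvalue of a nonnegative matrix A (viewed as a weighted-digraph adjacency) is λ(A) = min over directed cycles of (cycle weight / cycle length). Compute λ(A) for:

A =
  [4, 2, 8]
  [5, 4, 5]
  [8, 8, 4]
λ(A) = 7/2

Enumerate directed cycles and compute their means (weight / length). Sample:
  cycle 0 → 0: weight = 4, length = 1, mean = 4/1 ≈ 4.000
  cycle 1 → 1: weight = 4, length = 1, mean = 4/1 ≈ 4.000
  cycle 2 → 2: weight = 4, length = 1, mean = 4/1 ≈ 4.000
  cycle 0 → 1 → 0: weight = 7, length = 2, mean = 7/2 ≈ 3.500
  cycle 0 → 2 → 0: weight = 16, length = 2, mean = 16/2 ≈ 8.000
  cycle 1 → 0 → 1: weight = 7, length = 2, mean = 7/2 ≈ 3.500
Minimum mean = 3.500, attained e.g. along the cycle 0 → 1 → 0 with weight 7 and length 2. So λ(A) = 7/2 = 7/2.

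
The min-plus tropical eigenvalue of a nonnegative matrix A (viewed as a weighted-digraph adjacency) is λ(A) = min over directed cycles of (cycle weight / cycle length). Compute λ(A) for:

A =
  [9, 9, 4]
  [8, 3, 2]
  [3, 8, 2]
λ(A) = 2

Enumerate directed cycles and compute their means (weight / length). Sample:
  cycle 0 → 0: weight = 9, length = 1, mean = 9/1 ≈ 9.000
  cycle 1 → 1: weight = 3, length = 1, mean = 3/1 ≈ 3.000
  cycle 2 → 2: weight = 2, length = 1, mean = 2/1 ≈ 2.000
  cycle 0 → 1 → 0: weight = 17, length = 2, mean = 17/2 ≈ 8.500
  cycle 0 → 2 → 0: weight = 7, length = 2, mean = 7/2 ≈ 3.500
  cycle 1 → 0 → 1: weight = 17, length = 2, mean = 17/2 ≈ 8.500
Minimum mean = 2.000, attained e.g. along the cycle 2 → 2 with weight 2 and length 1. So λ(A) = 2/1 = 2.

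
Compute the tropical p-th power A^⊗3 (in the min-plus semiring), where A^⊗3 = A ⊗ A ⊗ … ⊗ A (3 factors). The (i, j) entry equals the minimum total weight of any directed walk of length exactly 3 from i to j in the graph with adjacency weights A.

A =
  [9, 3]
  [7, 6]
A^⊗3 =
  [16, 13]
  [17, 16]

Each entry (A^⊗3)_ij equals the minimum over all length-3 walks i = v_0 → v_1 → … → v_3 = j of Σ_t A[v_t][v_{t+1}]. For example, for (i, j) = (0, 1) we minimise over 4 possible intermediate vertex sequences; the minimum is 13, attained along the walk 0 → 1 → 0 → 1.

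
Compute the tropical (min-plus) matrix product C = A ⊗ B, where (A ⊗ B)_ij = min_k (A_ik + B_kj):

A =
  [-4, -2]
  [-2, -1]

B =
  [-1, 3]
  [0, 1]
A ⊗ B =
  [-5, -1]
  [-3, 0]

Apply the min-plus product entry-by-entry:
  C[0][0] = min over k of (A[0][0] + B[0][0] = -4 + -1 = -5, A[0][1] + B[1][0] = -2 + 0 = -2) = -5 (attained at k = 0)
  C[0][1] = min over k of (A[0][0] + B[0][1] = -4 + 3 = -1, A[0][1] + B[1][1] = -2 + 1 = -1) = -1 (attained at k = 0)
  C[1][0] = min over k of (A[1][0] + B[0][0] = -2 + -1 = -3, A[1][1] + B[1][0] = -1 + 0 = -1) = -3 (attained at k = 0)
  C[1][1] = min over k of (A[1][0] + B[0][1] = -2 + 3 = 1, A[1][1] + B[1][1] = -1 + 1 = 0) = 0 (attained at k = 1)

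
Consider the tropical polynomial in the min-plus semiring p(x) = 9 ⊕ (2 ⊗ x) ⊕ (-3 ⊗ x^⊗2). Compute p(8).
p(8) = 9

A tropical monomial a ⊗ x^⊗i evaluates to a + i · x. Evaluating each term at x = 8:
  Term 0 contributes 9 + 0 · 8 = 9
  Term 1 contributes 2 + 1 · 8 = 10
  Term 2 contributes -3 + 2 · 8 = 13
p(8) = ⊕ of these = min[9, 10, 13] = 9.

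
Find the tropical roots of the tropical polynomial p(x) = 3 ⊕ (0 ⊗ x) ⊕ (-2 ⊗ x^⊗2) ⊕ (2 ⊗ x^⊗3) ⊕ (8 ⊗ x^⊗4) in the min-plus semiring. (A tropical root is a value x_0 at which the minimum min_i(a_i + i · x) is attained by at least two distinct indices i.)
Roots: {-6, -4, 2, 3}

Each tropical root is a break point of the lower envelope of the lines y = a_i + i · x (there are 5 lines, with slopes 0, 1, ..., 4). Only the lines that attain the minimum somewhere contribute to roots; other lines are dominated. Here the surviving (envelope) indices are i = 4, i = 3, i = 2, i = 1, i = 0.
Intersections between consecutive envelope lines give the roots: for adjacent envelope indices i < j the intersection is x = (a_i − a_j) / (j − i). Reading off the sorted break points: {-6, -4, 2, 3}.
Verification: at each break x_0, at least two indices attain the minimum of min_i(a_i + i · x_0).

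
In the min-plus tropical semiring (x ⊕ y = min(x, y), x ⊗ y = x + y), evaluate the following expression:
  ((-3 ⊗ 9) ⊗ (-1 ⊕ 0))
((-3 ⊗ 9) ⊗ (-1 ⊕ 0)) = 5

Expand innermost to outermost. Recall ⊕ takes the minimum of its arguments and ⊗ takes their sum. Working out the expression ((-3 ⊗ 9) ⊗ (-1 ⊕ 0)) gives 5.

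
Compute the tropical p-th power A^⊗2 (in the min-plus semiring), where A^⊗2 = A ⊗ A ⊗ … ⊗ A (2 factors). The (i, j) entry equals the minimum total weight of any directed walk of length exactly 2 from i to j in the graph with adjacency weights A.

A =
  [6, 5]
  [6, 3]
A^⊗2 =
  [11, 8]
  [9, 6]

Each entry (A^⊗2)_ij equals the minimum over all length-2 walks i = v_0 → v_1 → … → v_2 = j of Σ_t A[v_t][v_{t+1}]. For example, for (i, j) = (0, 1) we minimise over 2 possible intermediate vertex sequences; the minimum is 8, attained along the walk 0 → 1 → 1.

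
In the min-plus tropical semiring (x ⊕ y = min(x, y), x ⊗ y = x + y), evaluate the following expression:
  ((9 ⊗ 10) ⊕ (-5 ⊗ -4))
((9 ⊗ 10) ⊕ (-5 ⊗ -4)) = -9

Expand innermost to outermost. Recall ⊕ takes the minimum of its arguments and ⊗ takes their sum. Working out the expression ((9 ⊗ 10) ⊕ (-5 ⊗ -4)) gives -9.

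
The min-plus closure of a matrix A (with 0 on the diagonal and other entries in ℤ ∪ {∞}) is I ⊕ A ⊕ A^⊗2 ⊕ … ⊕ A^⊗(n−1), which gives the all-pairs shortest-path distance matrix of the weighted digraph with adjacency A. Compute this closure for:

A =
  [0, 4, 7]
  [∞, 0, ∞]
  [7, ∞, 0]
Closure =
  [0, 4, 7]
  [∞, 0, ∞]
  [7, 11, 0]

This is the Floyd-Warshall all-pairs shortest-path computation. For each intermediate vertex k = 0, 1, …, 2, update dist[i][j] ← min(dist[i][j], dist[i][k] + dist[k][j]). The final matrix gives, for each (i, j), the minimum total weight of any directed path from i to j (possibly empty when i = j).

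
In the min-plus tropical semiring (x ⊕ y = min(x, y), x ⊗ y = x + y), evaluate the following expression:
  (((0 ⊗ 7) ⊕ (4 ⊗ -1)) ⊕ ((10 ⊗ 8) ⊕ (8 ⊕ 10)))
(((0 ⊗ 7) ⊕ (4 ⊗ -1)) ⊕ ((10 ⊗ 8) ⊕ (8 ⊕ 10))) = 3

Expand innermost to outermost. Recall ⊕ takes the minimum of its arguments and ⊗ takes their sum. Working out the expression (((0 ⊗ 7) ⊕ (4 ⊗ -1)) ⊕ ((10 ⊗ 8) ⊕ (8 ⊕ 10))) gives 3.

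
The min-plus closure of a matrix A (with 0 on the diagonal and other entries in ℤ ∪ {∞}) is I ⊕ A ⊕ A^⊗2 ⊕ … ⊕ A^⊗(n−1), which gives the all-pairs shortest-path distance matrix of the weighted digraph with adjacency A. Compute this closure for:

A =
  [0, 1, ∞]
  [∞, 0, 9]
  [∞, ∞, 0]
Closure =
  [0, 1, 10]
  [∞, 0, 9]
  [∞, ∞, 0]

This is the Floyd-Warshall all-pairs shortest-path computation. For each intermediate vertex k = 0, 1, …, 2, update dist[i][j] ← min(dist[i][j], dist[i][k] + dist[k][j]). The final matrix gives, for each (i, j), the minimum total weight of any directed path from i to j (possibly empty when i = j).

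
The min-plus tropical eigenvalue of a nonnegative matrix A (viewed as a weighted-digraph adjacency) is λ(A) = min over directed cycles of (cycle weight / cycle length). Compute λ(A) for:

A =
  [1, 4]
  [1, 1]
λ(A) = 1

Enumerate directed cycles and compute their means (weight / length). Sample:
  cycle 0 → 0: weight = 1, length = 1, mean = 1/1 ≈ 1.000
  cycle 1 → 1: weight = 1, length = 1, mean = 1/1 ≈ 1.000
  cycle 0 → 1 → 0: weight = 5, length = 2, mean = 5/2 ≈ 2.500
  cycle 1 → 0 → 1: weight = 5, length = 2, mean = 5/2 ≈ 2.500
Minimum mean = 1.000, attained e.g. along the cycle 0 → 0 with weight 1 and length 1. So λ(A) = 1/1 = 1.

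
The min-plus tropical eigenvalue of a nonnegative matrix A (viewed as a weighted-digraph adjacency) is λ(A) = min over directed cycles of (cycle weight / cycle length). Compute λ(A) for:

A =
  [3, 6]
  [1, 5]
λ(A) = 3

Enumerate directed cycles and compute their means (weight / length). Sample:
  cycle 0 → 0: weight = 3, length = 1, mean = 3/1 ≈ 3.000
  cycle 1 → 1: weight = 5, length = 1, mean = 5/1 ≈ 5.000
  cycle 0 → 1 → 0: weight = 7, length = 2, mean = 7/2 ≈ 3.500
  cycle 1 → 0 → 1: weight = 7, length = 2, mean = 7/2 ≈ 3.500
Minimum mean = 3.000, attained e.g. along the cycle 0 → 0 with weight 3 and length 1. So λ(A) = 3/1 = 3.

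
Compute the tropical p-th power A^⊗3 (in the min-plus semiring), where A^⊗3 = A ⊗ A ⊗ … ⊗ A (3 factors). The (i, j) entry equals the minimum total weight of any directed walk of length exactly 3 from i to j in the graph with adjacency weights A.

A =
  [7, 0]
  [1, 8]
A^⊗3 =
  [8, 1]
  [2, 8]

Each entry (A^⊗3)_ij equals the minimum over all length-3 walks i = v_0 → v_1 → … → v_3 = j of Σ_t A[v_t][v_{t+1}]. For example, for (i, j) = (0, 1) we minimise over 4 possible intermediate vertex sequences; the minimum is 1, attained along the walk 0 → 1 → 0 → 1.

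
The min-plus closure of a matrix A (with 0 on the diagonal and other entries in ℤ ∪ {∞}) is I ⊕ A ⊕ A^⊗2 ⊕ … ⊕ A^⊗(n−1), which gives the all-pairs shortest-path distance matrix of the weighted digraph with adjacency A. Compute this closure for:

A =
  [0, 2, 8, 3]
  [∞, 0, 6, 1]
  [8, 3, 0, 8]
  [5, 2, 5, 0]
Closure =
  [0, 2, 8, 3]
  [6, 0, 6, 1]
  [8, 3, 0, 4]
  [5, 2, 5, 0]

This is the Floyd-Warshall all-pairs shortest-path computation. For each intermediate vertex k = 0, 1, …, 3, update dist[i][j] ← min(dist[i][j], dist[i][k] + dist[k][j]). The final matrix gives, for each (i, j), the minimum total weight of any directed path from i to j (possibly empty when i = j).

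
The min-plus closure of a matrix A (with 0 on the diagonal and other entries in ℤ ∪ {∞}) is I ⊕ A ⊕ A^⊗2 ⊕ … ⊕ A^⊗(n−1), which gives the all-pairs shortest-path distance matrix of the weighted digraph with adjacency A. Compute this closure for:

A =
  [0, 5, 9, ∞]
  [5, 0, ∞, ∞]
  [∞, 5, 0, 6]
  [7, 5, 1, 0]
Closure =
  [0, 5, 9, 15]
  [5, 0, 14, 20]
  [10, 5, 0, 6]
  [7, 5, 1, 0]

This is the Floyd-Warshall all-pairs shortest-path computation. For each intermediate vertex k = 0, 1, …, 3, update dist[i][j] ← min(dist[i][j], dist[i][k] + dist[k][j]). The final matrix gives, for each (i, j), the minimum total weight of any directed path from i to j (possibly empty when i = j).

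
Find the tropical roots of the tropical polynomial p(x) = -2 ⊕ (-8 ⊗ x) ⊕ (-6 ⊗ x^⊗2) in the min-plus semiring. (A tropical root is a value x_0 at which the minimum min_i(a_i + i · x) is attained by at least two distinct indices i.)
Roots: {-2, 6}

Each tropical root is a break point of the lower envelope of the lines y = a_i + i · x (there are 3 lines, with slopes 0, 1, ..., 2). Only the lines that attain the minimum somewhere contribute to roots; other lines are dominated. Here the surviving (envelope) indices are i = 2, i = 1, i = 0.
Intersections between consecutive envelope lines give the roots: for adjacent envelope indices i < j the intersection is x = (a_i − a_j) / (j − i). Reading off the sorted break points: {-2, 6}.
Verification: at each break x_0, at least two indices attain the minimum of min_i(a_i + i · x_0).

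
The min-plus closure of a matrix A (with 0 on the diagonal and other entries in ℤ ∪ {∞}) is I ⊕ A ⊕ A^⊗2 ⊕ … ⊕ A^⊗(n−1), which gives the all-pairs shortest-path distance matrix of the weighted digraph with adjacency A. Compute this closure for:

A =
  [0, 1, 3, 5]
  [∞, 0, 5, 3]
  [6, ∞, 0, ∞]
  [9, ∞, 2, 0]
Closure =
  [0, 1, 3, 4]
  [11, 0, 5, 3]
  [6, 7, 0, 10]
  [8, 9, 2, 0]

This is the Floyd-Warshall all-pairs shortest-path computation. For each intermediate vertex k = 0, 1, …, 3, update dist[i][j] ← min(dist[i][j], dist[i][k] + dist[k][j]). The final matrix gives, for each (i, j), the minimum total weight of any directed path from i to j (possibly empty when i = j).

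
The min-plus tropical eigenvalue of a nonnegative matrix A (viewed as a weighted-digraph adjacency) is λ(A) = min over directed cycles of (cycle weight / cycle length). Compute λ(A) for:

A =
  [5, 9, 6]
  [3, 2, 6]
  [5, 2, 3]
λ(A) = 2

Enumerate directed cycles and compute their means (weight / length). Sample:
  cycle 0 → 0: weight = 5, length = 1, mean = 5/1 ≈ 5.000
  cycle 1 → 1: weight = 2, length = 1, mean = 2/1 ≈ 2.000
  cycle 2 → 2: weight = 3, length = 1, mean = 3/1 ≈ 3.000
  cycle 0 → 1 → 0: weight = 12, length = 2, mean = 12/2 ≈ 6.000
  cycle 0 → 2 → 0: weight = 11, length = 2, mean = 11/2 ≈ 5.500
  cycle 1 → 0 → 1: weight = 12, length = 2, mean = 12/2 ≈ 6.000
Minimum mean = 2.000, attained e.g. along the cycle 1 → 1 with weight 2 and length 1. So λ(A) = 2/1 = 2.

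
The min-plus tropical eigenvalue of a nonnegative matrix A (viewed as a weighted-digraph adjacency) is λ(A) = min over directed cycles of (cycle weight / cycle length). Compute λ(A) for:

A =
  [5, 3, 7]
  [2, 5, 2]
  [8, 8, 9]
λ(A) = 5/2

Enumerate directed cycles and compute their means (weight / length). Sample:
  cycle 0 → 0: weight = 5, length = 1, mean = 5/1 ≈ 5.000
  cycle 1 → 1: weight = 5, length = 1, mean = 5/1 ≈ 5.000
  cycle 2 → 2: weight = 9, length = 1, mean = 9/1 ≈ 9.000
  cycle 0 → 1 → 0: weight = 5, length = 2, mean = 5/2 ≈ 2.500
  cycle 0 → 2 → 0: weight = 15, length = 2, mean = 15/2 ≈ 7.500
  cycle 1 → 0 → 1: weight = 5, length = 2, mean = 5/2 ≈ 2.500
Minimum mean = 2.500, attained e.g. along the cycle 0 → 1 → 0 with weight 5 and length 2. So λ(A) = 5/2 = 5/2.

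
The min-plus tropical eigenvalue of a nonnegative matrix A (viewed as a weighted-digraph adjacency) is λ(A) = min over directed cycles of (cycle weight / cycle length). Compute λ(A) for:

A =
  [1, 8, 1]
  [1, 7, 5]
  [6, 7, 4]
λ(A) = 1

Enumerate directed cycles and compute their means (weight / length). Sample:
  cycle 0 → 0: weight = 1, length = 1, mean = 1/1 ≈ 1.000
  cycle 1 → 1: weight = 7, length = 1, mean = 7/1 ≈ 7.000
  cycle 2 → 2: weight = 4, length = 1, mean = 4/1 ≈ 4.000
  cycle 0 → 1 → 0: weight = 9, length = 2, mean = 9/2 ≈ 4.500
  cycle 0 → 2 → 0: weight = 7, length = 2, mean = 7/2 ≈ 3.500
  cycle 1 → 0 → 1: weight = 9, length = 2, mean = 9/2 ≈ 4.500
Minimum mean = 1.000, attained e.g. along the cycle 0 → 0 with weight 1 and length 1. So λ(A) = 1/1 = 1.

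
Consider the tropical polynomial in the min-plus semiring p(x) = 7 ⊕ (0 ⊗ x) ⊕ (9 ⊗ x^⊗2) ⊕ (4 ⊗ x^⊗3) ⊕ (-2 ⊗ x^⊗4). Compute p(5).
p(5) = 5

A tropical monomial a ⊗ x^⊗i evaluates to a + i · x. Evaluating each term at x = 5:
  Term 0 contributes 7 + 0 · 5 = 7
  Term 1 contributes 0 + 1 · 5 = 5
  Term 2 contributes 9 + 2 · 5 = 19
  Term 3 contributes 4 + 3 · 5 = 19
  Term 4 contributes -2 + 4 · 5 = 18
p(5) = ⊕ of these = min[7, 5, 19, 19, 18] = 5.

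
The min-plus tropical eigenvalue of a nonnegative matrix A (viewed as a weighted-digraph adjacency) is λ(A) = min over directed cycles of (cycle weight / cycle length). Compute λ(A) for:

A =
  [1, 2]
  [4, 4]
λ(A) = 1

Enumerate directed cycles and compute their means (weight / length). Sample:
  cycle 0 → 0: weight = 1, length = 1, mean = 1/1 ≈ 1.000
  cycle 1 → 1: weight = 4, length = 1, mean = 4/1 ≈ 4.000
  cycle 0 → 1 → 0: weight = 6, length = 2, mean = 6/2 ≈ 3.000
  cycle 1 → 0 → 1: weight = 6, length = 2, mean = 6/2 ≈ 3.000
Minimum mean = 1.000, attained e.g. along the cycle 0 → 0 with weight 1 and length 1. So λ(A) = 1/1 = 1.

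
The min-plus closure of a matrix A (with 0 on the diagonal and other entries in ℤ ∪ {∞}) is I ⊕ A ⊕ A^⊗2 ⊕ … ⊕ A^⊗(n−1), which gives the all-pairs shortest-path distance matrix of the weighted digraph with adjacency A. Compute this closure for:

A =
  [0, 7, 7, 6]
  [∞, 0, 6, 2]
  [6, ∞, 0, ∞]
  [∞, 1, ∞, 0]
Closure =
  [0, 7, 7, 6]
  [12, 0, 6, 2]
  [6, 13, 0, 12]
  [13, 1, 7, 0]

This is the Floyd-Warshall all-pairs shortest-path computation. For each intermediate vertex k = 0, 1, …, 3, update dist[i][j] ← min(dist[i][j], dist[i][k] + dist[k][j]). The final matrix gives, for each (i, j), the minimum total weight of any directed path from i to j (possibly empty when i = j).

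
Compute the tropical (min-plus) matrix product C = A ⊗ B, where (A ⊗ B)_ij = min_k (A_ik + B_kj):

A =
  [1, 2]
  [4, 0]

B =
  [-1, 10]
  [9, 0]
A ⊗ B =
  [0, 2]
  [3, 0]

Apply the min-plus product entry-by-entry:
  C[0][0] = min over k of (A[0][0] + B[0][0] = 1 + -1 = 0, A[0][1] + B[1][0] = 2 + 9 = 11) = 0 (attained at k = 0)
  C[0][1] = min over k of (A[0][0] + B[0][1] = 1 + 10 = 11, A[0][1] + B[1][1] = 2 + 0 = 2) = 2 (attained at k = 1)
  C[1][0] = min over k of (A[1][0] + B[0][0] = 4 + -1 = 3, A[1][1] + B[1][0] = 0 + 9 = 9) = 3 (attained at k = 0)
  C[1][1] = min over k of (A[1][0] + B[0][1] = 4 + 10 = 14, A[1][1] + B[1][1] = 0 + 0 = 0) = 0 (attained at k = 1)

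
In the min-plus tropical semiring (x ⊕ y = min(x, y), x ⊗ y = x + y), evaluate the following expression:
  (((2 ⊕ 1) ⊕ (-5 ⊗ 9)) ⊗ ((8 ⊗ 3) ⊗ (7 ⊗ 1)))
(((2 ⊕ 1) ⊕ (-5 ⊗ 9)) ⊗ ((8 ⊗ 3) ⊗ (7 ⊗ 1))) = 20

Expand innermost to outermost. Recall ⊕ takes the minimum of its arguments and ⊗ takes their sum. Working out the expression (((2 ⊕ 1) ⊕ (-5 ⊗ 9)) ⊗ ((8 ⊗ 3) ⊗ (7 ⊗ 1))) gives 20.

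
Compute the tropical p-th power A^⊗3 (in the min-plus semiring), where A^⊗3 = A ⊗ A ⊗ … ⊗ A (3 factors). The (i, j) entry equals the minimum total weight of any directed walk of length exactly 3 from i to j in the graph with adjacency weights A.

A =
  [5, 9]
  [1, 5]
A^⊗3 =
  [15, 19]
  [11, 15]

Each entry (A^⊗3)_ij equals the minimum over all length-3 walks i = v_0 → v_1 → … → v_3 = j of Σ_t A[v_t][v_{t+1}]. For example, for (i, j) = (0, 1) we minimise over 4 possible intermediate vertex sequences; the minimum is 19, attained along the walk 0 → 0 → 0 → 1.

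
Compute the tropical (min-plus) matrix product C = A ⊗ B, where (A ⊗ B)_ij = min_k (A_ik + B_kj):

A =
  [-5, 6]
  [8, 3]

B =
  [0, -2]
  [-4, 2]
A ⊗ B =
  [-5, -7]
  [-1, 5]

Apply the min-plus product entry-by-entry:
  C[0][0] = min over k of (A[0][0] + B[0][0] = -5 + 0 = -5, A[0][1] + B[1][0] = 6 + -4 = 2) = -5 (attained at k = 0)
  C[0][1] = min over k of (A[0][0] + B[0][1] = -5 + -2 = -7, A[0][1] + B[1][1] = 6 + 2 = 8) = -7 (attained at k = 0)
  C[1][0] = min over k of (A[1][0] + B[0][0] = 8 + 0 = 8, A[1][1] + B[1][0] = 3 + -4 = -1) = -1 (attained at k = 1)
  C[1][1] = min over k of (A[1][0] + B[0][1] = 8 + -2 = 6, A[1][1] + B[1][1] = 3 + 2 = 5) = 5 (attained at k = 1)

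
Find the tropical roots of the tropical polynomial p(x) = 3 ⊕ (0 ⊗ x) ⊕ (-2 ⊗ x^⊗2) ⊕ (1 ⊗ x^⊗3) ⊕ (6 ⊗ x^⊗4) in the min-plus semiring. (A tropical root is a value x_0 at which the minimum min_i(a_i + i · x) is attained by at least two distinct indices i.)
Roots: {-5, -3, 2, 3}

Each tropical root is a break point of the lower envelope of the lines y = a_i + i · x (there are 5 lines, with slopes 0, 1, ..., 4). Only the lines that attain the minimum somewhere contribute to roots; other lines are dominated. Here the surviving (envelope) indices are i = 4, i = 3, i = 2, i = 1, i = 0.
Intersections between consecutive envelope lines give the roots: for adjacent envelope indices i < j the intersection is x = (a_i − a_j) / (j − i). Reading off the sorted break points: {-5, -3, 2, 3}.
Verification: at each break x_0, at least two indices attain the minimum of min_i(a_i + i · x_0).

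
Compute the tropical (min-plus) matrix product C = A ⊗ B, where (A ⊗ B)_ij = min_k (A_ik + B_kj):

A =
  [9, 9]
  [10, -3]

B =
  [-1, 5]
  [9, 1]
A ⊗ B =
  [8, 10]
  [6, -2]

Apply the min-plus product entry-by-entry:
  C[0][0] = min over k of (A[0][0] + B[0][0] = 9 + -1 = 8, A[0][1] + B[1][0] = 9 + 9 = 18) = 8 (attained at k = 0)
  C[0][1] = min over k of (A[0][0] + B[0][1] = 9 + 5 = 14, A[0][1] + B[1][1] = 9 + 1 = 10) = 10 (attained at k = 1)
  C[1][0] = min over k of (A[1][0] + B[0][0] = 10 + -1 = 9, A[1][1] + B[1][0] = -3 + 9 = 6) = 6 (attained at k = 1)
  C[1][1] = min over k of (A[1][0] + B[0][1] = 10 + 5 = 15, A[1][1] + B[1][1] = -3 + 1 = -2) = -2 (attained at k = 1)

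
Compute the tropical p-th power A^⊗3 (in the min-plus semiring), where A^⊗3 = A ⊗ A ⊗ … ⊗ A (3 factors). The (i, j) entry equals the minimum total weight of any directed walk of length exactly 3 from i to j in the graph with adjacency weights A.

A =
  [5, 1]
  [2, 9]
A^⊗3 =
  [8, 4]
  [5, 8]

Each entry (A^⊗3)_ij equals the minimum over all length-3 walks i = v_0 → v_1 → … → v_3 = j of Σ_t A[v_t][v_{t+1}]. For example, for (i, j) = (0, 1) we minimise over 4 possible intermediate vertex sequences; the minimum is 4, attained along the walk 0 → 1 → 0 → 1.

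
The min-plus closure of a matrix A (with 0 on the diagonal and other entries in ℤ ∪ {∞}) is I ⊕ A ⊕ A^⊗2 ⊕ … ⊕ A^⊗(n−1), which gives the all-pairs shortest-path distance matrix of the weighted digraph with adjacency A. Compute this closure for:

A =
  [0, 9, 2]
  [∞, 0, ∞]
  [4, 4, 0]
Closure =
  [0, 6, 2]
  [∞, 0, ∞]
  [4, 4, 0]

This is the Floyd-Warshall all-pairs shortest-path computation. For each intermediate vertex k = 0, 1, …, 2, update dist[i][j] ← min(dist[i][j], dist[i][k] + dist[k][j]). The final matrix gives, for each (i, j), the minimum total weight of any directed path from i to j (possibly empty when i = j).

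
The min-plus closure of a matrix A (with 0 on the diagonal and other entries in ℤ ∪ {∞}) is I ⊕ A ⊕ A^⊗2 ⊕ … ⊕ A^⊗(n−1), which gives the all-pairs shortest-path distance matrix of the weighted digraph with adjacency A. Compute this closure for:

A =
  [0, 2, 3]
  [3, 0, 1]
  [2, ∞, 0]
Closure =
  [0, 2, 3]
  [3, 0, 1]
  [2, 4, 0]

This is the Floyd-Warshall all-pairs shortest-path computation. For each intermediate vertex k = 0, 1, …, 2, update dist[i][j] ← min(dist[i][j], dist[i][k] + dist[k][j]). The final matrix gives, for each (i, j), the minimum total weight of any directed path from i to j (possibly empty when i = j).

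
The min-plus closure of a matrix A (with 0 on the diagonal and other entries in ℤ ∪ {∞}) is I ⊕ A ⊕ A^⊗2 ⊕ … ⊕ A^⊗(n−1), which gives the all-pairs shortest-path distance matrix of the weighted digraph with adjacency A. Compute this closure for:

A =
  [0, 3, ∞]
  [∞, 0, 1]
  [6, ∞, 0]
Closure =
  [0, 3, 4]
  [7, 0, 1]
  [6, 9, 0]

This is the Floyd-Warshall all-pairs shortest-path computation. For each intermediate vertex k = 0, 1, …, 2, update dist[i][j] ← min(dist[i][j], dist[i][k] + dist[k][j]). The final matrix gives, for each (i, j), the minimum total weight of any directed path from i to j (possibly empty when i = j).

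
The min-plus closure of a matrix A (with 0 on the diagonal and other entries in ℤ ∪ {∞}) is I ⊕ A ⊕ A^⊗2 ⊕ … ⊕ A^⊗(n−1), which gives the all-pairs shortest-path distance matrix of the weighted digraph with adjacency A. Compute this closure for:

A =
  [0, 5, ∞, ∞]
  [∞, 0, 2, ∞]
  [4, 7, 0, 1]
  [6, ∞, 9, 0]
Closure =
  [0, 5, 7, 8]
  [6, 0, 2, 3]
  [4, 7, 0, 1]
  [6, 11, 9, 0]

This is the Floyd-Warshall all-pairs shortest-path computation. For each intermediate vertex k = 0, 1, …, 3, update dist[i][j] ← min(dist[i][j], dist[i][k] + dist[k][j]). The final matrix gives, for each (i, j), the minimum total weight of any directed path from i to j (possibly empty when i = j).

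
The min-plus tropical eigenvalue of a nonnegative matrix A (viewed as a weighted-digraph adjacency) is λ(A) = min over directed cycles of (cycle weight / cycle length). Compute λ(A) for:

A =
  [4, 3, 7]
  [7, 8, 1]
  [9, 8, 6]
λ(A) = 4

Enumerate directed cycles and compute their means (weight / length). Sample:
  cycle 0 → 0: weight = 4, length = 1, mean = 4/1 ≈ 4.000
  cycle 1 → 1: weight = 8, length = 1, mean = 8/1 ≈ 8.000
  cycle 2 → 2: weight = 6, length = 1, mean = 6/1 ≈ 6.000
  cycle 0 → 1 → 0: weight = 10, length = 2, mean = 10/2 ≈ 5.000
  cycle 0 → 2 → 0: weight = 16, length = 2, mean = 16/2 ≈ 8.000
  cycle 1 → 0 → 1: weight = 10, length = 2, mean = 10/2 ≈ 5.000
Minimum mean = 4.000, attained e.g. along the cycle 0 → 0 with weight 4 and length 1. So λ(A) = 4/1 = 4.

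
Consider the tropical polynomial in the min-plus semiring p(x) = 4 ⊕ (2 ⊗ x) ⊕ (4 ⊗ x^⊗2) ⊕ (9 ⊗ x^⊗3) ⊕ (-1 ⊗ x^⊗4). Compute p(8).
p(8) = 4

A tropical monomial a ⊗ x^⊗i evaluates to a + i · x. Evaluating each term at x = 8:
  Term 0 contributes 4 + 0 · 8 = 4
  Term 1 contributes 2 + 1 · 8 = 10
  Term 2 contributes 4 + 2 · 8 = 20
  Term 3 contributes 9 + 3 · 8 = 33
  Term 4 contributes -1 + 4 · 8 = 31
p(8) = ⊕ of these = min[4, 10, 20, 33, 31] = 4.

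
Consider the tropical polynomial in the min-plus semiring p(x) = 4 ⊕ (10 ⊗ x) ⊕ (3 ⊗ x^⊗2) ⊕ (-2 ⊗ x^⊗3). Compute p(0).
p(0) = -2

A tropical monomial a ⊗ x^⊗i evaluates to a + i · x. Evaluating each term at x = 0:
  Term 0 contributes 4 + 0 · 0 = 4
  Term 1 contributes 10 + 1 · 0 = 10
  Term 2 contributes 3 + 2 · 0 = 3
  Term 3 contributes -2 + 3 · 0 = -2
p(0) = ⊕ of these = min[4, 10, 3, -2] = -2.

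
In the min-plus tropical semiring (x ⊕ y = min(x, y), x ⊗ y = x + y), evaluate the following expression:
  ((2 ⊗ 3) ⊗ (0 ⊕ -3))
((2 ⊗ 3) ⊗ (0 ⊕ -3)) = 2

Expand innermost to outermost. Recall ⊕ takes the minimum of its arguments and ⊗ takes their sum. Working out the expression ((2 ⊗ 3) ⊗ (0 ⊕ -3)) gives 2.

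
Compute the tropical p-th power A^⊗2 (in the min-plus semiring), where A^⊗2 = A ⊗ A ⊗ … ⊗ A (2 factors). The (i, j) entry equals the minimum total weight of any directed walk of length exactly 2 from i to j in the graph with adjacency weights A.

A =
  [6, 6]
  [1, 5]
A^⊗2 =
  [7, 11]
  [6, 7]

Each entry (A^⊗2)_ij equals the minimum over all length-2 walks i = v_0 → v_1 → … → v_2 = j of Σ_t A[v_t][v_{t+1}]. For example, for (i, j) = (0, 1) we minimise over 2 possible intermediate vertex sequences; the minimum is 11, attained along the walk 0 → 1 → 1.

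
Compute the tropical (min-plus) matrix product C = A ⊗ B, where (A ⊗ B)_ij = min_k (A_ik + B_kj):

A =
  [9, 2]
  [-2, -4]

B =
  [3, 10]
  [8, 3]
A ⊗ B =
  [10, 5]
  [1, -1]

Apply the min-plus product entry-by-entry:
  C[0][0] = min over k of (A[0][0] + B[0][0] = 9 + 3 = 12, A[0][1] + B[1][0] = 2 + 8 = 10) = 10 (attained at k = 1)
  C[0][1] = min over k of (A[0][0] + B[0][1] = 9 + 10 = 19, A[0][1] + B[1][1] = 2 + 3 = 5) = 5 (attained at k = 1)
  C[1][0] = min over k of (A[1][0] + B[0][0] = -2 + 3 = 1, A[1][1] + B[1][0] = -4 + 8 = 4) = 1 (attained at k = 0)
  C[1][1] = min over k of (A[1][0] + B[0][1] = -2 + 10 = 8, A[1][1] + B[1][1] = -4 + 3 = -1) = -1 (attained at k = 1)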